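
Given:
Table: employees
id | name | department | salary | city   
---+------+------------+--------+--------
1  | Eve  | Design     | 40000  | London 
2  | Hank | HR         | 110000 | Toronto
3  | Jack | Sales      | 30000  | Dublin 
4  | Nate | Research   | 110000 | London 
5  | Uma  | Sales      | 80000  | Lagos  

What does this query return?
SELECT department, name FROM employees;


Projecting columns: department, name

5 rows:
Design, Eve
HR, Hank
Sales, Jack
Research, Nate
Sales, Uma


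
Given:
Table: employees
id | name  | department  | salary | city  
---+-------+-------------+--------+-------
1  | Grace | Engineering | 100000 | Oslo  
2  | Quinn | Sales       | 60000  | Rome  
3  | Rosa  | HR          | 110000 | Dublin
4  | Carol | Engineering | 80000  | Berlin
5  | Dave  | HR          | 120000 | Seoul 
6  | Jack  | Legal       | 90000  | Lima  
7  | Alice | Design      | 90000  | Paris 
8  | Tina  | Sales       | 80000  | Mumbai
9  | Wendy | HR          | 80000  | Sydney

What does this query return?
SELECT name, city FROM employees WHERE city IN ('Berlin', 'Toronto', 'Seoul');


Filtering: city IN ('Berlin', 'Toronto', 'Seoul')
Matching: 2 rows

2 rows:
Carol, Berlin
Dave, Seoul


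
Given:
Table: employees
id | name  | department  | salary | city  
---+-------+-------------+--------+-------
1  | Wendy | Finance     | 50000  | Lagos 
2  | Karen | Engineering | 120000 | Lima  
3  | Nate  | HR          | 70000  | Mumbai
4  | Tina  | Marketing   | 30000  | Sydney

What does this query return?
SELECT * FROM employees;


SELECT * returns all 4 rows with all columns

4 rows:
1, Wendy, Finance, 50000, Lagos
2, Karen, Engineering, 120000, Lima
3, Nate, HR, 70000, Mumbai
4, Tina, Marketing, 30000, Sydney


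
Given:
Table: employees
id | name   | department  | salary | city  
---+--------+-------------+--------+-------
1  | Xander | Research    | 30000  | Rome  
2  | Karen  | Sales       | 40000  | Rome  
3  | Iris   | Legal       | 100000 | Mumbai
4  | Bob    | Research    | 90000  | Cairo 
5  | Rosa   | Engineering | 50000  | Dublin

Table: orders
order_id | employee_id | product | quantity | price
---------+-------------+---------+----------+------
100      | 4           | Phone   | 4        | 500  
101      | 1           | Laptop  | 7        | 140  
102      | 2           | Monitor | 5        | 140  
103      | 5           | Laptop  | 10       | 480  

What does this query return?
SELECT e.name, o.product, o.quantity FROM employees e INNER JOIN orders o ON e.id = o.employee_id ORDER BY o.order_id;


Joining employees.id = orders.employee_id:
  employee Bob (id=4) -> order Phone
  employee Xander (id=1) -> order Laptop
  employee Karen (id=2) -> order Monitor
  employee Rosa (id=5) -> order Laptop


4 rows:
Bob, Phone, 4
Xander, Laptop, 7
Karen, Monitor, 5
Rosa, Laptop, 10


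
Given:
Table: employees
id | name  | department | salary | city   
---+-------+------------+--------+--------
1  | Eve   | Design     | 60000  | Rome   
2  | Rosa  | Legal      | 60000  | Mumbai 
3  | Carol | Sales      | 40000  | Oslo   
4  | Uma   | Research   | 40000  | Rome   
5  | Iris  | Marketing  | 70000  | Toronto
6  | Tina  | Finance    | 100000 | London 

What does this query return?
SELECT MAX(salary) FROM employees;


Salaries: 60000, 60000, 40000, 40000, 70000, 100000
MAX = 100000

100000


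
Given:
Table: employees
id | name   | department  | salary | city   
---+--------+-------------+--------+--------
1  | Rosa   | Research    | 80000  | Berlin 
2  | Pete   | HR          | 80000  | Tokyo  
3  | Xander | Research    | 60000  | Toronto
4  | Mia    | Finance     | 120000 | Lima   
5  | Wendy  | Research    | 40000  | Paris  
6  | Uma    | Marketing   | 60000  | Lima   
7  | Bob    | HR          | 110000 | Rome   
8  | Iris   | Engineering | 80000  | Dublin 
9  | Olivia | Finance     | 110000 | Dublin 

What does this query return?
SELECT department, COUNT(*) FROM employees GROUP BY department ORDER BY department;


Assigning each row to its department group:
  Rosa -> Research
  Pete -> HR
  Xander -> Research
  Mia -> Finance
  Wendy -> Research
  Uma -> Marketing
  Bob -> HR
  Iris -> Engineering
  Olivia -> Finance


5 groups:
Engineering, 1
Finance, 2
HR, 2
Marketing, 1
Research, 3


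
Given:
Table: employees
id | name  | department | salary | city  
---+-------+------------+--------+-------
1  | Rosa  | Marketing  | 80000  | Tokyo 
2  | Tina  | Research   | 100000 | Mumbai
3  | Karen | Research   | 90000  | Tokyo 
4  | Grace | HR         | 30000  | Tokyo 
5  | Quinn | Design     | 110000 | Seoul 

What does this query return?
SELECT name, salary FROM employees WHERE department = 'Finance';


Filtering: department = 'Finance'
Matching rows: 0

Empty result set (0 rows)


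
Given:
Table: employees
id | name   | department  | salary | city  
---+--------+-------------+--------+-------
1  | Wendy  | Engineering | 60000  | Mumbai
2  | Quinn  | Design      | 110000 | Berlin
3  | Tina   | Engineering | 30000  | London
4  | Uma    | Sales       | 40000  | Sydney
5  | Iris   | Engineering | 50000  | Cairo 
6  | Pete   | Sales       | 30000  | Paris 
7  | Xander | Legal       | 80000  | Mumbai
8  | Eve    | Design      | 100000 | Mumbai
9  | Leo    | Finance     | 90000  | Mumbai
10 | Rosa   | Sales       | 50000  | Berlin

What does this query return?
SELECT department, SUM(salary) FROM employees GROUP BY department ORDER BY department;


Summing salary within each department:
  Design: 110000 + 100000 = 210000
  Engineering: 60000 + 30000 + 50000 = 140000
  Finance: 90000 = 90000
  Legal: 80000 = 80000
  Sales: 40000 + 30000 + 50000 = 120000


5 groups:
Design, 210000
Engineering, 140000
Finance, 90000
Legal, 80000
Sales, 120000


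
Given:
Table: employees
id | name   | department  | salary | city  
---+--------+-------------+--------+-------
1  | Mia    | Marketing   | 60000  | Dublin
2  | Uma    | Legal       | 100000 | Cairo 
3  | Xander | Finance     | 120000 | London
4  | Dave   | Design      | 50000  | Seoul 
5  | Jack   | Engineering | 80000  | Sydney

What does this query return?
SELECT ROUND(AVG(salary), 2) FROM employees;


SUM(salary) = 410000
COUNT = 5
ROUND(AVG, 2) = ROUND(410000 / 5, 2) = 82000.0

82000.0


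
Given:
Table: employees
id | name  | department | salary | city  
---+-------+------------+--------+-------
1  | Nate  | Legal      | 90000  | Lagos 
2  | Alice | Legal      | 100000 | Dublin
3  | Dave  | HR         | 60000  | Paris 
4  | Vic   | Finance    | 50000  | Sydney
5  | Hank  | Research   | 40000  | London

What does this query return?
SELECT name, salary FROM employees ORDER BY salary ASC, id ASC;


Sorting by salary ASC, then id ASC for ties

5 rows:
Hank, 40000
Vic, 50000
Dave, 60000
Nate, 90000
Alice, 100000


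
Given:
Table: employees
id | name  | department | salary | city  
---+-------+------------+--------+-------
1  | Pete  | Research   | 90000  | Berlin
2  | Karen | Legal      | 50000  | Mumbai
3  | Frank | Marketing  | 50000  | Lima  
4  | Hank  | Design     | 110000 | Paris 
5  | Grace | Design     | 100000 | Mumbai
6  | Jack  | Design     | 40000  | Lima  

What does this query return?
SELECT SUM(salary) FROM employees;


SUM(salary) = 90000 + 50000 + 50000 + 110000 + 100000 + 40000 = 440000

440000


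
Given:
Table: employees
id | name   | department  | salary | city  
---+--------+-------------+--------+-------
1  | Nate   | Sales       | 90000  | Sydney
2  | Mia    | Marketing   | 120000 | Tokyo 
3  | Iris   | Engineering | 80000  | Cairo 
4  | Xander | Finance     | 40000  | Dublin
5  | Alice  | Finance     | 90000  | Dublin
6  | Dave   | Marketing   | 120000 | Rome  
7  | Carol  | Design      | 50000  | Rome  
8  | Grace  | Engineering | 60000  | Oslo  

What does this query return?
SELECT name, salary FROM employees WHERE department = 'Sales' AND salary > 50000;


Filtering: department = 'Sales' AND salary > 50000
Matching: 1 rows

1 rows:
Nate, 90000


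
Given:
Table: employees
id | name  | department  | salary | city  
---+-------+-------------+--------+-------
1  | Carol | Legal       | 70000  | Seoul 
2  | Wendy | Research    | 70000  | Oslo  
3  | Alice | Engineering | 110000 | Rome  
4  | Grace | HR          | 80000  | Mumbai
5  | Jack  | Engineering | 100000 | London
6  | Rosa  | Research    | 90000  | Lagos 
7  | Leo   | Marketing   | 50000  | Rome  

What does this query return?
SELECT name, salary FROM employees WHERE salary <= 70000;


Filtering: salary <= 70000
Matching: 3 rows

3 rows:
Carol, 70000
Wendy, 70000
Leo, 50000


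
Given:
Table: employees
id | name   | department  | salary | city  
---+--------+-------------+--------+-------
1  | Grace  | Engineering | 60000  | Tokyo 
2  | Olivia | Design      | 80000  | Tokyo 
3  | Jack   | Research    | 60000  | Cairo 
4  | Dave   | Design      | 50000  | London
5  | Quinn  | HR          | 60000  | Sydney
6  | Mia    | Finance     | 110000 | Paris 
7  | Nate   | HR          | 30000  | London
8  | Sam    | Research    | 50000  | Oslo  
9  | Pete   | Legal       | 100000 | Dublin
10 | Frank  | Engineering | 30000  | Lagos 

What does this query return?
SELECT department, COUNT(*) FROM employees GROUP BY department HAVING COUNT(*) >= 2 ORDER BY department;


Groups with count >= 2:
  Design: 2 -> PASS
  Engineering: 2 -> PASS
  HR: 2 -> PASS
  Research: 2 -> PASS
  Finance: 1 -> filtered out
  Legal: 1 -> filtered out


4 groups:
Design, 2
Engineering, 2
HR, 2
Research, 2


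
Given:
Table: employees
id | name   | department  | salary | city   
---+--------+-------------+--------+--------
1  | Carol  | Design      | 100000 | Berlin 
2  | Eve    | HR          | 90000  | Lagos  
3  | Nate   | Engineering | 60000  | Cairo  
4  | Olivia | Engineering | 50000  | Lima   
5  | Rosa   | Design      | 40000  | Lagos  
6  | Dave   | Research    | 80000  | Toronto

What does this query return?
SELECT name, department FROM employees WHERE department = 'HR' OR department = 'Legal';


Filtering: department = 'HR' OR 'Legal'
Matching: 1 rows

1 rows:
Eve, HR


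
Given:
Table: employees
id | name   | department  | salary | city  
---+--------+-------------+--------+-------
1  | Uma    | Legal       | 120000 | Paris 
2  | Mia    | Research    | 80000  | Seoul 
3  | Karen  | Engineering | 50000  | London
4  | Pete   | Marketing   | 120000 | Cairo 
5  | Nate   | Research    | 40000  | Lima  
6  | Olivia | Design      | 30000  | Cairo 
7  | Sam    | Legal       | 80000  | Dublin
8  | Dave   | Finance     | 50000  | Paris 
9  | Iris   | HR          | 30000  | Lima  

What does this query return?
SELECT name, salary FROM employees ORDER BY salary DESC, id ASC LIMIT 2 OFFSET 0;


Sort by salary DESC (id ASC tiebreak), then skip 0 and take 2
Rows 1 through 2

2 rows:
Uma, 120000
Pete, 120000


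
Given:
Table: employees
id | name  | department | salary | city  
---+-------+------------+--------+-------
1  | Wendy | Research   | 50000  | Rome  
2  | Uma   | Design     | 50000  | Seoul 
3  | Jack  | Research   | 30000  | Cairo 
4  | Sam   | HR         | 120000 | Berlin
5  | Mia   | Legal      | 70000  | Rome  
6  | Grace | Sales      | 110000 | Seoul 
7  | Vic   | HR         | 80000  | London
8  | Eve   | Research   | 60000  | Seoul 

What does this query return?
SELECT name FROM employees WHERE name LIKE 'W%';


LIKE 'W%' matches names starting with 'W'
Matching: 1

1 rows:
Wendy


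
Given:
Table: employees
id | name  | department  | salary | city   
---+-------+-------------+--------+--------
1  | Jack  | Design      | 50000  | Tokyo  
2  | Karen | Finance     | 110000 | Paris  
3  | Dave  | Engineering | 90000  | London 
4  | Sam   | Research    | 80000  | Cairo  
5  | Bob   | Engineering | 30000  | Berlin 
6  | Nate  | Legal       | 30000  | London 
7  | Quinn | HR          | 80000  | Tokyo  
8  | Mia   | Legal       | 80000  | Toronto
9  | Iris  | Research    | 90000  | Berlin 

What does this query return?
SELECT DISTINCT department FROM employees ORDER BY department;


All 'department' values (row order): Design, Finance, Engineering, Research, Engineering, Legal, HR, Legal, Research
Removing duplicates leaves 6 unique value(s).

6 values:
Design
Engineering
Finance
HR
Legal
Research


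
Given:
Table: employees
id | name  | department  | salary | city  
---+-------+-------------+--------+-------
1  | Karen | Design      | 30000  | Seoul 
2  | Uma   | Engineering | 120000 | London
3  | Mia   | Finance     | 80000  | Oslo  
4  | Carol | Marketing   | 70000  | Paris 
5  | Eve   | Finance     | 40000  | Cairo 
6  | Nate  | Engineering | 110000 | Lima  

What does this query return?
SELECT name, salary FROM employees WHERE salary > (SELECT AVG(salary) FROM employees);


Subquery: AVG(salary) = 75000.0
Filtering: salary > 75000.0
  Uma (120000) -> MATCH
  Mia (80000) -> MATCH
  Nate (110000) -> MATCH


3 rows:
Uma, 120000
Mia, 80000
Nate, 110000


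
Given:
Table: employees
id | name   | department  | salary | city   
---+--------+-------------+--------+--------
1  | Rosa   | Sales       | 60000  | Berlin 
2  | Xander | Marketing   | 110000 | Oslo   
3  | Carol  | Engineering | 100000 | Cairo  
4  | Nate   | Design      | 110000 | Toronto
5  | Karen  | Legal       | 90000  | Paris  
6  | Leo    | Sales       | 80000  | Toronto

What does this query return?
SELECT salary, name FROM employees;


Projecting columns: salary, name

6 rows:
60000, Rosa
110000, Xander
100000, Carol
110000, Nate
90000, Karen
80000, Leo


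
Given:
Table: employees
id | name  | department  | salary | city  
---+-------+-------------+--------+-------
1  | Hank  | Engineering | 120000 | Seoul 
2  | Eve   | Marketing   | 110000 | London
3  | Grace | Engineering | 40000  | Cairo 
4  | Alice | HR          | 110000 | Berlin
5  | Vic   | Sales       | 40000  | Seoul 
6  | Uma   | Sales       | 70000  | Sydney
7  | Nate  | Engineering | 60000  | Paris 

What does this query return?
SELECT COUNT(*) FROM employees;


COUNT(*) counts all rows

7


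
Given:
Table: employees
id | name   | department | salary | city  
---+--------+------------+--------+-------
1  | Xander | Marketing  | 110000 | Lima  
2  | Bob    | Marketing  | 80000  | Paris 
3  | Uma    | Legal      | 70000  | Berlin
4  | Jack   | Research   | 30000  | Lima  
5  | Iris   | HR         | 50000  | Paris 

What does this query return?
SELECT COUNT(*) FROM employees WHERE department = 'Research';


Counting rows where department = 'Research'
  Jack -> MATCH


1


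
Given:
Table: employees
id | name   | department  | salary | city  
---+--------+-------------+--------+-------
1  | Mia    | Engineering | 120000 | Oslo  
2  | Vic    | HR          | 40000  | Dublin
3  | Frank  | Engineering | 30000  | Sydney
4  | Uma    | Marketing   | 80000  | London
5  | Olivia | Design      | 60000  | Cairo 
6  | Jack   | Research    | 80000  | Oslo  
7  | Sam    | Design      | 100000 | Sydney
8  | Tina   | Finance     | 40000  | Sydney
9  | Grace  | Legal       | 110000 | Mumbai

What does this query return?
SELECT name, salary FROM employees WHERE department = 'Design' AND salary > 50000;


Filtering: department = 'Design' AND salary > 50000
Matching: 2 rows

2 rows:
Olivia, 60000
Sam, 100000


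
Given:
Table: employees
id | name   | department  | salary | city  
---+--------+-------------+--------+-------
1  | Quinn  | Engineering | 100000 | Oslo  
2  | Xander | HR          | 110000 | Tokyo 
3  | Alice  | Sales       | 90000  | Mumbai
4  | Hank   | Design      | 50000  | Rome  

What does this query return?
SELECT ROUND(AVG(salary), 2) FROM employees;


SUM(salary) = 350000
COUNT = 4
ROUND(AVG, 2) = ROUND(350000 / 4, 2) = 87500.0

87500.0


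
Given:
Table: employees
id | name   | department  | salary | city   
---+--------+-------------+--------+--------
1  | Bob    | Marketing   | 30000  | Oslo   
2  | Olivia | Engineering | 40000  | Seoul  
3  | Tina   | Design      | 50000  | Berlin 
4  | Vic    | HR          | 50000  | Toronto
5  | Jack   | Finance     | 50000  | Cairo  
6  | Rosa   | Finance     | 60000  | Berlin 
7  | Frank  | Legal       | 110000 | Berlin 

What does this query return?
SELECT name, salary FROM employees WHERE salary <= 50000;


Filtering: salary <= 50000
Matching: 5 rows

5 rows:
Bob, 30000
Olivia, 40000
Tina, 50000
Vic, 50000
Jack, 50000


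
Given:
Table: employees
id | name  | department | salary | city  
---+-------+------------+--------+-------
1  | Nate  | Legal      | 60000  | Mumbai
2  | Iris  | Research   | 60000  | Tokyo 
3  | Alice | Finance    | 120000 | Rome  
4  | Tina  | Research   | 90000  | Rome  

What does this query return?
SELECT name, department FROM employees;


Projecting columns: name, department

4 rows:
Nate, Legal
Iris, Research
Alice, Finance
Tina, Research


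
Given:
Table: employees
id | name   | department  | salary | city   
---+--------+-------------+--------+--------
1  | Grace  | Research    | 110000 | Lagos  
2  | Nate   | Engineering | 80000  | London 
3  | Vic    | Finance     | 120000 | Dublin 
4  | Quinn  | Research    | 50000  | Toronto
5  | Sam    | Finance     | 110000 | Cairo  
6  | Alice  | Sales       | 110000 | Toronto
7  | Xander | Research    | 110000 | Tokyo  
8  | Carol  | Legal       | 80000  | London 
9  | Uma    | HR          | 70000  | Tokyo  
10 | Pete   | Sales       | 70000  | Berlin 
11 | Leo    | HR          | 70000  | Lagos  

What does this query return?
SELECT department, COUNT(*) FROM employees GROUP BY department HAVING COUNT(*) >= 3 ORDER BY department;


Groups with count >= 3:
  Research: 3 -> PASS
  Engineering: 1 -> filtered out
  Finance: 2 -> filtered out
  HR: 2 -> filtered out
  Legal: 1 -> filtered out
  Sales: 2 -> filtered out


1 groups:
Research, 3


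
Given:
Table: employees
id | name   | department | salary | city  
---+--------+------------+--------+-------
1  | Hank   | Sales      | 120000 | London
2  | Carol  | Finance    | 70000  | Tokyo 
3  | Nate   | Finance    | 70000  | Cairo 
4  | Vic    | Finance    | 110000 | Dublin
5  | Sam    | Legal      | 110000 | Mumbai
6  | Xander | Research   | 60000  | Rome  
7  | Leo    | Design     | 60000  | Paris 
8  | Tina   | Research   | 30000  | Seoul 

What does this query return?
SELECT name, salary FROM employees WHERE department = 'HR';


Filtering: department = 'HR'
Matching rows: 0

Empty result set (0 rows)


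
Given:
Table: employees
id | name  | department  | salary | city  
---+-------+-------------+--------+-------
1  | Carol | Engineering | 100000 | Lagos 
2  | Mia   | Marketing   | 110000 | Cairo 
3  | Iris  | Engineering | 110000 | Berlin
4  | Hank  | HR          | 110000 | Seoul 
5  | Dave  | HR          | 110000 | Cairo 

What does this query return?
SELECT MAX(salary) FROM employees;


Salaries: 100000, 110000, 110000, 110000, 110000
MAX = 110000

110000


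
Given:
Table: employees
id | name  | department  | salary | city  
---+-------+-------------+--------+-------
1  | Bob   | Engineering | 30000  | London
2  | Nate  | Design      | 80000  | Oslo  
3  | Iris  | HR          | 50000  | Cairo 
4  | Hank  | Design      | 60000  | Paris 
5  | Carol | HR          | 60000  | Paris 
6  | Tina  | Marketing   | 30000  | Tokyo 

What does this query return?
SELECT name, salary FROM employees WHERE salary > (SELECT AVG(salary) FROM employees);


Subquery: AVG(salary) = 51666.67
Filtering: salary > 51666.67
  Nate (80000) -> MATCH
  Hank (60000) -> MATCH
  Carol (60000) -> MATCH


3 rows:
Nate, 80000
Hank, 60000
Carol, 60000


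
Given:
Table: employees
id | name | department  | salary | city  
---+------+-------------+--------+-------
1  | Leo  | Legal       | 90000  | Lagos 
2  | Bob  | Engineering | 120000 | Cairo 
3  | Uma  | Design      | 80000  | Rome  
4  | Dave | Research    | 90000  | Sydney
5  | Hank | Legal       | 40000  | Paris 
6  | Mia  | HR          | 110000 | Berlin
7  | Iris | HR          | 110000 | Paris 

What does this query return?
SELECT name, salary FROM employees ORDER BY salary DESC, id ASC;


Sorting by salary DESC, then id ASC for ties

7 rows:
Bob, 120000
Mia, 110000
Iris, 110000
Leo, 90000
Dave, 90000
Uma, 80000
Hank, 40000


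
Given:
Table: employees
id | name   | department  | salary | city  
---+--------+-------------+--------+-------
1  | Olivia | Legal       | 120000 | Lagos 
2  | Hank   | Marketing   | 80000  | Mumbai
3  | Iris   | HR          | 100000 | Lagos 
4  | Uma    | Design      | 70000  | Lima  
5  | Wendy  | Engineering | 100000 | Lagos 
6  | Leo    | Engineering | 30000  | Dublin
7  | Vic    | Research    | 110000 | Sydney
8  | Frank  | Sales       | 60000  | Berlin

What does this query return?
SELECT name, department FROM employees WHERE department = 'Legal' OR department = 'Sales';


Filtering: department = 'Legal' OR 'Sales'
Matching: 2 rows

2 rows:
Olivia, Legal
Frank, Sales


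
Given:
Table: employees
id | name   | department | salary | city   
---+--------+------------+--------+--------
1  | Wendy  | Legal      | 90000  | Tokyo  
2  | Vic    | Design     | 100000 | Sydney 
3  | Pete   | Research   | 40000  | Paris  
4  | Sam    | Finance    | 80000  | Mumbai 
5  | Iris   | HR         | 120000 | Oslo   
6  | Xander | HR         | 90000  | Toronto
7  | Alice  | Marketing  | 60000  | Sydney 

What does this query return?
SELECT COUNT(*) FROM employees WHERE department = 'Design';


Counting rows where department = 'Design'
  Vic -> MATCH


1


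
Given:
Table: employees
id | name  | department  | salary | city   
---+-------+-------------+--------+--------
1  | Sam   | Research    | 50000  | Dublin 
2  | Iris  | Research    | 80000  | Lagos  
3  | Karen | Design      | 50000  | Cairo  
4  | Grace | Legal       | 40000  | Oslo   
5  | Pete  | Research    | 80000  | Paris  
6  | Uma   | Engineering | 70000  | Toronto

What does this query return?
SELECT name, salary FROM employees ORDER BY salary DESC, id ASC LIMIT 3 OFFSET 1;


Sort by salary DESC (id ASC tiebreak), then skip 1 and take 3
Rows 2 through 4

3 rows:
Pete, 80000
Uma, 70000
Sam, 50000


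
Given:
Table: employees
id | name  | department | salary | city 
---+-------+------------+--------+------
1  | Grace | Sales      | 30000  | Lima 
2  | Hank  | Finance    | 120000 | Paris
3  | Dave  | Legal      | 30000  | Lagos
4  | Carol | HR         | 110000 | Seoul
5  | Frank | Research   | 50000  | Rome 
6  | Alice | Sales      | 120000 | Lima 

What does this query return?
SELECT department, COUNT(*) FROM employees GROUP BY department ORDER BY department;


Assigning each row to its department group:
  Grace -> Sales
  Hank -> Finance
  Dave -> Legal
  Carol -> HR
  Frank -> Research
  Alice -> Sales


5 groups:
Finance, 1
HR, 1
Legal, 1
Research, 1
Sales, 2


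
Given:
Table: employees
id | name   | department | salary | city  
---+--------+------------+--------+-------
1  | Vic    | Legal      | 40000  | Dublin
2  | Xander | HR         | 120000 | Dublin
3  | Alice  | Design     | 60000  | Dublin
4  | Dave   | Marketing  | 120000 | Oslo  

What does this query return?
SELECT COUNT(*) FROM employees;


COUNT(*) counts all rows

4


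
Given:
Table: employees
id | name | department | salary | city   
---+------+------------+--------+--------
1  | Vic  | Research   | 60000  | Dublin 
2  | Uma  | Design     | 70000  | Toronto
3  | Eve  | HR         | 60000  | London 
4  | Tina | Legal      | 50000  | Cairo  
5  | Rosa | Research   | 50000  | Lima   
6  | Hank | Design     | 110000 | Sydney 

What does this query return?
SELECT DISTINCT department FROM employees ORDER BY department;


All 'department' values (row order): Research, Design, HR, Legal, Research, Design
Removing duplicates leaves 4 unique value(s).

4 values:
Design
HR
Legal
Research


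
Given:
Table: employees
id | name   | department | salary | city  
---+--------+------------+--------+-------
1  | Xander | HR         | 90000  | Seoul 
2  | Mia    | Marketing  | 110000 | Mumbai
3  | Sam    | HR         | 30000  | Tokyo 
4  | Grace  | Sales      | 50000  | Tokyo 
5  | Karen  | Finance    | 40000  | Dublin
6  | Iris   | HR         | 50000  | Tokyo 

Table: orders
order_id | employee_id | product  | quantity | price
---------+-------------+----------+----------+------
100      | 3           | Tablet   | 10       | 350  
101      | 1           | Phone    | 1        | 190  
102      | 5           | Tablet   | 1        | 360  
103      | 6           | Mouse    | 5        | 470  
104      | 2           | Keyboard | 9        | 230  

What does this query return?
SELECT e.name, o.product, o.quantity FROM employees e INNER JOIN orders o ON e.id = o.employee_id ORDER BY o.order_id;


Joining employees.id = orders.employee_id:
  employee Sam (id=3) -> order Tablet
  employee Xander (id=1) -> order Phone
  employee Karen (id=5) -> order Tablet
  employee Iris (id=6) -> order Mouse
  employee Mia (id=2) -> order Keyboard


5 rows:
Sam, Tablet, 10
Xander, Phone, 1
Karen, Tablet, 1
Iris, Mouse, 5
Mia, Keyboard, 9


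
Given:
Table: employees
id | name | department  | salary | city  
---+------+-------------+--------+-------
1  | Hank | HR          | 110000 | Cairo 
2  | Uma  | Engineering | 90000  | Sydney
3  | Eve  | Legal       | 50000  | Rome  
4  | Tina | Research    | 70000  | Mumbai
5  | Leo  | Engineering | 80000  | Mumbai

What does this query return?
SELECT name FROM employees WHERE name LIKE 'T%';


LIKE 'T%' matches names starting with 'T'
Matching: 1

1 rows:
Tina


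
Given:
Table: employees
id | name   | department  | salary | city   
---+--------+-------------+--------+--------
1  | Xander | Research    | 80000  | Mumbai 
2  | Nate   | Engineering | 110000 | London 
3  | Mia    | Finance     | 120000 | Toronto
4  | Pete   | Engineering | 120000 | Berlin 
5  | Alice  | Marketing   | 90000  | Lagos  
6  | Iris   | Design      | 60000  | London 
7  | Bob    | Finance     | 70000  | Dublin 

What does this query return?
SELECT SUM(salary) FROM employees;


SUM(salary) = 80000 + 110000 + 120000 + 120000 + 90000 + 60000 + 70000 = 650000

650000


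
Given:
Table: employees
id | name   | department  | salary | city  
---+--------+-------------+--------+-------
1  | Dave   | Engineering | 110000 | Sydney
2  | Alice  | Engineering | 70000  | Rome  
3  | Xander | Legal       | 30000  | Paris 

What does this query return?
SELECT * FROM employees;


SELECT * returns all 3 rows with all columns

3 rows:
1, Dave, Engineering, 110000, Sydney
2, Alice, Engineering, 70000, Rome
3, Xander, Legal, 30000, Paris


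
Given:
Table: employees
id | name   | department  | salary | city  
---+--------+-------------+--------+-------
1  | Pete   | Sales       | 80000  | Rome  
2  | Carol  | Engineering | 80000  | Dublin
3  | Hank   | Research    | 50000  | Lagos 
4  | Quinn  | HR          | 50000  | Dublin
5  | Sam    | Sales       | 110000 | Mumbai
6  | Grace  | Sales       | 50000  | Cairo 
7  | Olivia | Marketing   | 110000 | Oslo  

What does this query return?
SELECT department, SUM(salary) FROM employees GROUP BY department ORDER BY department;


Summing salary within each department:
  Engineering: 80000 = 80000
  HR: 50000 = 50000
  Marketing: 110000 = 110000
  Research: 50000 = 50000
  Sales: 80000 + 110000 + 50000 = 240000


5 groups:
Engineering, 80000
HR, 50000
Marketing, 110000
Research, 50000
Sales, 240000


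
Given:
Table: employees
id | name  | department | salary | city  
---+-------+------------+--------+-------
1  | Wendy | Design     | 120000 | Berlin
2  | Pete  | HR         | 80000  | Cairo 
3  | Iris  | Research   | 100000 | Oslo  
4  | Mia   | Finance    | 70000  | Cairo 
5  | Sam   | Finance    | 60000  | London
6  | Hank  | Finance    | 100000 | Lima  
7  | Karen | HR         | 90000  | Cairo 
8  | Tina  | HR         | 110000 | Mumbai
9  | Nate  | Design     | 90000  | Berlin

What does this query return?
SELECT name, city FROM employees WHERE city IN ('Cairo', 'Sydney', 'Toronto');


Filtering: city IN ('Cairo', 'Sydney', 'Toronto')
Matching: 3 rows

3 rows:
Pete, Cairo
Mia, Cairo
Karen, Cairo


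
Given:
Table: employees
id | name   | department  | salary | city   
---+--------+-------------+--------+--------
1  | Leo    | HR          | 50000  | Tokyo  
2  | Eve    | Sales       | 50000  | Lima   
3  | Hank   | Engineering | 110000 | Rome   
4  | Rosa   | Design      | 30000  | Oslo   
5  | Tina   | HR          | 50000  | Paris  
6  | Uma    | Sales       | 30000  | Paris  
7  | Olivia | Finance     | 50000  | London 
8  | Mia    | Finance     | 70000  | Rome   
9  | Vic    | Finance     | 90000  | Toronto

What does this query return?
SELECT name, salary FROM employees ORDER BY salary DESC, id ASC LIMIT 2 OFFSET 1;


Sort by salary DESC (id ASC tiebreak), then skip 1 and take 2
Rows 2 through 3

2 rows:
Vic, 90000
Mia, 70000


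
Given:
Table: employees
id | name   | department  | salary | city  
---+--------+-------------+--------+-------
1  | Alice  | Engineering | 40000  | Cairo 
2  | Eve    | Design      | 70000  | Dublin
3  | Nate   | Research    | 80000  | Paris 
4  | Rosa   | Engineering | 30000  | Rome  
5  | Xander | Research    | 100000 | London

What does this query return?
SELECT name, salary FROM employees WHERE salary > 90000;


Filtering: salary > 90000
Matching: 1 rows

1 rows:
Xander, 100000


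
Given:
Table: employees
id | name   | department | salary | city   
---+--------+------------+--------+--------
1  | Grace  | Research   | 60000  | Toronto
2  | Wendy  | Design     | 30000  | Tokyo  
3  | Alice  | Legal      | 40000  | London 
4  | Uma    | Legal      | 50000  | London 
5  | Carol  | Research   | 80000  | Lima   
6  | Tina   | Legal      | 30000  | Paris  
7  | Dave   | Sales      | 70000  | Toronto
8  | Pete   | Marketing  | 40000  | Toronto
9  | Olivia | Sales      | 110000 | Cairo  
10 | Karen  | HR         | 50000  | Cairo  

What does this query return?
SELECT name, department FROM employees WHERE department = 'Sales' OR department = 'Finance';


Filtering: department = 'Sales' OR 'Finance'
Matching: 2 rows

2 rows:
Dave, Sales
Olivia, Sales


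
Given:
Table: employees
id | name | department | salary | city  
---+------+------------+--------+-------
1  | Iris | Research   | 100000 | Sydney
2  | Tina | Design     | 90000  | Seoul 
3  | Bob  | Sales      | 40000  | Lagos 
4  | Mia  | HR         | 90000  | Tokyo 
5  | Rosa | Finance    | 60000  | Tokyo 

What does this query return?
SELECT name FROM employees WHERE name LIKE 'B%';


LIKE 'B%' matches names starting with 'B'
Matching: 1

1 rows:
Bob


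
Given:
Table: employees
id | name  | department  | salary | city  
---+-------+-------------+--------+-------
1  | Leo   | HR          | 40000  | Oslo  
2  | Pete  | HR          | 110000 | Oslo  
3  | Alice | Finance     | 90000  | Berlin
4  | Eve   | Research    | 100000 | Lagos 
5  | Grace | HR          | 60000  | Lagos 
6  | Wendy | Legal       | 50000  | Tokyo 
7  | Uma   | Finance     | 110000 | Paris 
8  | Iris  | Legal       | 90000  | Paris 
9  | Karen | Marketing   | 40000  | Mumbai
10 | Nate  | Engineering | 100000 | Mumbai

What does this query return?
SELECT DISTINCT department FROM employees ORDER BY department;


All 'department' values (row order): HR, HR, Finance, Research, HR, Legal, Finance, Legal, Marketing, Engineering
Removing duplicates leaves 6 unique value(s).

6 values:
Engineering
Finance
HR
Legal
Marketing
Research


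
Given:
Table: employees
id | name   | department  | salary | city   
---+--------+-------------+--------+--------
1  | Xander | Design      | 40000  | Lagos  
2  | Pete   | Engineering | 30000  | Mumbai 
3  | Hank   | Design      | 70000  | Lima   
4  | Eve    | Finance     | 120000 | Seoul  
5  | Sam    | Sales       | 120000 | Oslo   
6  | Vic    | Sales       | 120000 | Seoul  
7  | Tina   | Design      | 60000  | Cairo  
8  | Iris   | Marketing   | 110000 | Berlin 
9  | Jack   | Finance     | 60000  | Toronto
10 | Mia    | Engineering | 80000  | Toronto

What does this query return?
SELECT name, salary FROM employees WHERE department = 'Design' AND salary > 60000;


Filtering: department = 'Design' AND salary > 60000
Matching: 1 rows

1 rows:
Hank, 70000


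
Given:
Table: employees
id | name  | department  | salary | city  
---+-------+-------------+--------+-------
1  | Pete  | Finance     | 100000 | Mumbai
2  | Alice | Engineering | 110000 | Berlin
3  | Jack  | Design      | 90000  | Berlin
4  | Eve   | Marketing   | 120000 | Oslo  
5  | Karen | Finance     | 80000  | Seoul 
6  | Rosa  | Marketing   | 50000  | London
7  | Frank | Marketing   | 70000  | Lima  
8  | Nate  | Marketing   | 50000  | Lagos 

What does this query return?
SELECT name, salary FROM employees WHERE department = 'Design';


Filtering: department = 'Design'
Matching rows: 1

1 rows:
Jack, 90000


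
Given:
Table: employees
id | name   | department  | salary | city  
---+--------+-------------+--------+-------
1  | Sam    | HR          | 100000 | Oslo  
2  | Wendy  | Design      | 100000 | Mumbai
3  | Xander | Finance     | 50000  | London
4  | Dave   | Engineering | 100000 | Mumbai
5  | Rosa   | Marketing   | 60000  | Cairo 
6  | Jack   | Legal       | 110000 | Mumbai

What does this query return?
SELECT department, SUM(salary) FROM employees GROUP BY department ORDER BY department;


Summing salary within each department:
  Design: 100000 = 100000
  Engineering: 100000 = 100000
  Finance: 50000 = 50000
  HR: 100000 = 100000
  Legal: 110000 = 110000
  Marketing: 60000 = 60000


6 groups:
Design, 100000
Engineering, 100000
Finance, 50000
HR, 100000
Legal, 110000
Marketing, 60000


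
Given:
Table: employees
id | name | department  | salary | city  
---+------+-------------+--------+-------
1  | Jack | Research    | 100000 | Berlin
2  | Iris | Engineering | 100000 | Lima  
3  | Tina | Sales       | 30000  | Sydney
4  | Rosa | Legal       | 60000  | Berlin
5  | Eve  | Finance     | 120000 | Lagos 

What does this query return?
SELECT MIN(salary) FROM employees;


Salaries: 100000, 100000, 30000, 60000, 120000
MIN = 30000

30000


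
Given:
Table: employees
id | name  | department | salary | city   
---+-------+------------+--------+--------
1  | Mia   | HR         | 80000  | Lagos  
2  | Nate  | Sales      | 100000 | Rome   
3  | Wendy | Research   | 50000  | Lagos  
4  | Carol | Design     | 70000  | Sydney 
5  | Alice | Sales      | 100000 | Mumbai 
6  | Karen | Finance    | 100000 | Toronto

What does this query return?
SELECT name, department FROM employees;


Projecting columns: name, department

6 rows:
Mia, HR
Nate, Sales
Wendy, Research
Carol, Design
Alice, Sales
Karen, Finance


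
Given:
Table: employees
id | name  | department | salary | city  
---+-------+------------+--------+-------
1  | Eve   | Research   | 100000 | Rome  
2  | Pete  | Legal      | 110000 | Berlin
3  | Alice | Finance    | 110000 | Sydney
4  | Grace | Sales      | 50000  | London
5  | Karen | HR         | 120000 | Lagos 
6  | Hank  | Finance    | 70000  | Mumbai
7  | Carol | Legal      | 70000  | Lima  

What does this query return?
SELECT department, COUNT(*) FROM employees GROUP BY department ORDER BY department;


Assigning each row to its department group:
  Eve -> Research
  Pete -> Legal
  Alice -> Finance
  Grace -> Sales
  Karen -> HR
  Hank -> Finance
  Carol -> Legal


5 groups:
Finance, 2
HR, 1
Legal, 2
Research, 1
Sales, 1


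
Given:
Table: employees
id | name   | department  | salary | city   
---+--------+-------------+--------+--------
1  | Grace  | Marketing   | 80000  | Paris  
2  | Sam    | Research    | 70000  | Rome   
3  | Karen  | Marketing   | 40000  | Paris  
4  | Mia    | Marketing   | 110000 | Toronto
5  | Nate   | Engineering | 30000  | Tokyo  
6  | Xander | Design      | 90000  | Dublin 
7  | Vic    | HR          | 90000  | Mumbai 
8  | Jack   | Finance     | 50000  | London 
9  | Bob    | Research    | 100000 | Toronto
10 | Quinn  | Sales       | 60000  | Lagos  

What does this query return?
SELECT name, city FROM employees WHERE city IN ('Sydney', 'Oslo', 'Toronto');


Filtering: city IN ('Sydney', 'Oslo', 'Toronto')
Matching: 2 rows

2 rows:
Mia, Toronto
Bob, Toronto


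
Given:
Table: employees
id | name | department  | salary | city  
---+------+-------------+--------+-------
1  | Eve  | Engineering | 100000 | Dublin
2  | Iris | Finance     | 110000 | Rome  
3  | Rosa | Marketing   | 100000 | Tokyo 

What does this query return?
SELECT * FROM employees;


SELECT * returns all 3 rows with all columns

3 rows:
1, Eve, Engineering, 100000, Dublin
2, Iris, Finance, 110000, Rome
3, Rosa, Marketing, 100000, Tokyo


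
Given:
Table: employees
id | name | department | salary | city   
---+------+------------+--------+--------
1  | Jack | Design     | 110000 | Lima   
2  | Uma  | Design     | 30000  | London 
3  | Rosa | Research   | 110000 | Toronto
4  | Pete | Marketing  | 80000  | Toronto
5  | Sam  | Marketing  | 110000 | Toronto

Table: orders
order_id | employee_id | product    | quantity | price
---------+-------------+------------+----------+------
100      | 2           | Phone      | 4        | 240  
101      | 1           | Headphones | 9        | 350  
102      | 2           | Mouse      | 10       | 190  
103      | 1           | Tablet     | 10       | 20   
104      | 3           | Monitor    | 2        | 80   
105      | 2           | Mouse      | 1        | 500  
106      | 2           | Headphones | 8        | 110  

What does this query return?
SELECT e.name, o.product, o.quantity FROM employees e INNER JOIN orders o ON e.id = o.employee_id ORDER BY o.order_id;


Joining employees.id = orders.employee_id:
  employee Uma (id=2) -> order Phone
  employee Jack (id=1) -> order Headphones
  employee Uma (id=2) -> order Mouse
  employee Jack (id=1) -> order Tablet
  employee Rosa (id=3) -> order Monitor
  employee Uma (id=2) -> order Mouse
  employee Uma (id=2) -> order Headphones


7 rows:
Uma, Phone, 4
Jack, Headphones, 9
Uma, Mouse, 10
Jack, Tablet, 10
Rosa, Monitor, 2
Uma, Mouse, 1
Uma, Headphones, 8


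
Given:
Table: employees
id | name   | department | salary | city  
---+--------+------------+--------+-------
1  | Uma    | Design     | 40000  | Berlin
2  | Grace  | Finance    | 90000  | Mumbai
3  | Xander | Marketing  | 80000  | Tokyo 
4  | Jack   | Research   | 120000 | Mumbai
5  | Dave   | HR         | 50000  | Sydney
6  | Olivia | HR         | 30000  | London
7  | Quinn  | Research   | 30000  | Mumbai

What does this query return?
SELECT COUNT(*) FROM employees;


COUNT(*) counts all rows

7


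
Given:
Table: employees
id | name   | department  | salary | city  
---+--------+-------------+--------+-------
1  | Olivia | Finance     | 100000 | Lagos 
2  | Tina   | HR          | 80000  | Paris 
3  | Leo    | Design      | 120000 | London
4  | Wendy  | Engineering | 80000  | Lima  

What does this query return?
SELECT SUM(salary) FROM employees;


SUM(salary) = 100000 + 80000 + 120000 + 80000 = 380000

380000


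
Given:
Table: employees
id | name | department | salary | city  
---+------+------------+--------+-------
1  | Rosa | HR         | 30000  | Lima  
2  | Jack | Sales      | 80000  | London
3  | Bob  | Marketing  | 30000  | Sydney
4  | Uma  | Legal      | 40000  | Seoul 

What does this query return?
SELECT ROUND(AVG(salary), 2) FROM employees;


SUM(salary) = 180000
COUNT = 4
ROUND(AVG, 2) = ROUND(180000 / 4, 2) = 45000.0

45000.0


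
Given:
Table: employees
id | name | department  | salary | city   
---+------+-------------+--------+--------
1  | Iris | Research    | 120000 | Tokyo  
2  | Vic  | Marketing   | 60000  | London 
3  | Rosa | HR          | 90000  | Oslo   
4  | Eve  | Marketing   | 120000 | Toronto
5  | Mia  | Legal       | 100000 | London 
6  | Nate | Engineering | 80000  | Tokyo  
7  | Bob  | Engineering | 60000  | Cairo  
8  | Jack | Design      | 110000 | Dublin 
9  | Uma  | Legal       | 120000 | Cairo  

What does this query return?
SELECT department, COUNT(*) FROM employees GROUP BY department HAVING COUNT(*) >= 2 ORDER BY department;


Groups with count >= 2:
  Engineering: 2 -> PASS
  Legal: 2 -> PASS
  Marketing: 2 -> PASS
  Design: 1 -> filtered out
  HR: 1 -> filtered out
  Research: 1 -> filtered out


3 groups:
Engineering, 2
Legal, 2
Marketing, 2


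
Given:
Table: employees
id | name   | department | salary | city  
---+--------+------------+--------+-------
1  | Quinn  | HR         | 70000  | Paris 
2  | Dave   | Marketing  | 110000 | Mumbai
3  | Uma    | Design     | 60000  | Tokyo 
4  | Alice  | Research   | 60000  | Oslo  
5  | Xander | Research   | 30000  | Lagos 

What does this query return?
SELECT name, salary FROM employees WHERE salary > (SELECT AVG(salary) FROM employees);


Subquery: AVG(salary) = 66000.0
Filtering: salary > 66000.0
  Quinn (70000) -> MATCH
  Dave (110000) -> MATCH


2 rows:
Quinn, 70000
Dave, 110000
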